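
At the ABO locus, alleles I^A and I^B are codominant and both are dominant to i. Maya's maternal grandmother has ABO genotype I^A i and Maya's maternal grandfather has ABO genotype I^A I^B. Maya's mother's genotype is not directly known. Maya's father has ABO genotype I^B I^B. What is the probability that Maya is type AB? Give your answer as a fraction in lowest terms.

1/2

Maya's mother's ABO genotype from I^A i × I^A I^B: 1/4 I^A I^A, 1/4 I^A I^B, 1/4 I^A i, 1/4 I^B i.
Crossing each possibility with the father I^B I^B and summing P(type AB): 1/4·1 + 1/4·1/2 + 1/4·1/2 + 1/4·0 = 1/2.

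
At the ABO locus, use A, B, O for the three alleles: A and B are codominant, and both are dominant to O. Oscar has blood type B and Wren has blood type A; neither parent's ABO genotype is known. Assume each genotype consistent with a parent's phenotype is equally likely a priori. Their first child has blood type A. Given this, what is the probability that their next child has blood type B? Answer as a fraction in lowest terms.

Possible genotypes: Oscar ∈ {BB, BO}; Wren ∈ {AA, AO}.
Weight each parental genotype pair by prior × P(type-A child):
  BO × AA: posterior weight 2/3; P(next child type B) = 0.
  BO × AO: posterior weight 1/3; P(next child type B) = 1/4.
Weighted sum = 1/12.

1/12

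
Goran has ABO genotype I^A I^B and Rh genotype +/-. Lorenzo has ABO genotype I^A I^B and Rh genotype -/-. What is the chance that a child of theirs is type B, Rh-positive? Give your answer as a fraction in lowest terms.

ABO cross I^A I^B × I^A I^B → offspring phenotypes: 1/4 A, 1/4 B, 1/2 AB.
Rh cross +/- × -/- → 1/2 Rh+, 1/2 Rh-.
Independent loci: P(type B, Rh-positive) = 1/4 × 1/2 = 1/8.

1/8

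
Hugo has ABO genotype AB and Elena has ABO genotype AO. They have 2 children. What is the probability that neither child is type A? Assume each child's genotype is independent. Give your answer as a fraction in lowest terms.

1/4

ABO cross AB × AO → 1/2 A, 1/4 B, 1/4 AB.
So P(type A) = 1/2 per child.
P(not type A) = 1/2 for one child; (1/2)^2 = 1/4.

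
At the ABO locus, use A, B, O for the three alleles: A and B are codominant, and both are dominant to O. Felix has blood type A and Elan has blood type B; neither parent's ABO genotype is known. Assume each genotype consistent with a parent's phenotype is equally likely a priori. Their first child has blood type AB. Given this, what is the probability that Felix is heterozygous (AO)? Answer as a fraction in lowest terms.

Possible genotypes: Felix ∈ {AA, AO}; Elan ∈ {BB, BO}.
Weight each parental genotype pair by prior × P(type-AB child):
  AA × BB: posterior weight 4/9.
  AA × BO: posterior weight 2/9.
  AO × BB: posterior weight 2/9.
  AO × BO: posterior weight 1/9.
Sum the posterior weight over pairs where Felix is AO: 1/3.

1/3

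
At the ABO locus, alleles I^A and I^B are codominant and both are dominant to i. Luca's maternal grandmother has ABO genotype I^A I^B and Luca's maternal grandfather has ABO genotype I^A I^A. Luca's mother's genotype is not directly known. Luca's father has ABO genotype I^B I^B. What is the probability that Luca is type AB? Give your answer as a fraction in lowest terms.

3/4

Luca's mother's ABO genotype from I^A I^B × I^A I^A: 1/2 I^A I^A, 1/2 I^A I^B.
Crossing each possibility with the father I^B I^B and summing P(type AB): 1/2·1 + 1/2·1/2 = 3/4.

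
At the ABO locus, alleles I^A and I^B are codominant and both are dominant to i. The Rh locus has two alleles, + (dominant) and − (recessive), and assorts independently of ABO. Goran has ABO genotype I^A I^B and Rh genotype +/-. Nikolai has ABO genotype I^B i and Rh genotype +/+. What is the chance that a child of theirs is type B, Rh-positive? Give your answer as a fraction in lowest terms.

ABO cross I^A I^B × I^B i → offspring phenotypes: 1/4 A, 1/2 B, 1/4 AB.
Rh cross +/- × +/+ → 1 Rh+.
Independent loci: P(type B, Rh-positive) = 1/2 × 1 = 1/2.

1/2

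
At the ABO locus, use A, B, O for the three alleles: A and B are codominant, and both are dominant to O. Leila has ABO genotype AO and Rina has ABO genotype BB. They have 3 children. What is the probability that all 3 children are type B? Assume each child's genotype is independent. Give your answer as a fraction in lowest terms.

1/8

ABO cross AO × BB → 1/2 B, 1/2 AB.
So P(type B) = 1/2 per child.
All 3 independent: (1/2)^3 = 1/8.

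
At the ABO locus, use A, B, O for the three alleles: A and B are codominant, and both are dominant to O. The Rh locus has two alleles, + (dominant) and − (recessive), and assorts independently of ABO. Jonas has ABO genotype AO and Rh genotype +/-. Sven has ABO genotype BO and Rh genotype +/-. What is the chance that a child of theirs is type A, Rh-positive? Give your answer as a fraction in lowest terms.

3/16

ABO cross AO × BO → offspring phenotypes: 1/4 O, 1/4 A, 1/4 B, 1/4 AB.
Rh cross +/- × +/- → 3/4 Rh+, 1/4 Rh-.
Independent loci: P(type A, Rh-positive) = 1/4 × 3/4 = 3/16.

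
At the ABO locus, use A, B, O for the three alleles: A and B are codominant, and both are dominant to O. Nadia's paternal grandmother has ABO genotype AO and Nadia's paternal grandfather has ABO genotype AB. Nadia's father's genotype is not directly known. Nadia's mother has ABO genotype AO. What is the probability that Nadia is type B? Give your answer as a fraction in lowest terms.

1/8

Nadia's father's ABO genotype from AO × AB: 1/4 AA, 1/4 AB, 1/4 AO, 1/4 BO.
Crossing each possibility with the mother AO and summing P(type B): 1/4·0 + 1/4·1/4 + 1/4·0 + 1/4·1/4 = 1/8.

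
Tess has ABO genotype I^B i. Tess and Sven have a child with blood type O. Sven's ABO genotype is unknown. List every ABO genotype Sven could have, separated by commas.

I^A i, I^B i, i i

For each candidate genotype of Sven, check whether crossing it with I^B i can produce every observed child phenotype.
  I^A I^A → possible child types {A, AB} ✗
  I^A I^B → possible child types {A, B, AB} ✗
  I^A i → possible child types {O, A, B, AB} ✓
  I^B I^B → possible child types {B} ✗
  I^B i → possible child types {O, B} ✓
  i i → possible child types {O, B} ✓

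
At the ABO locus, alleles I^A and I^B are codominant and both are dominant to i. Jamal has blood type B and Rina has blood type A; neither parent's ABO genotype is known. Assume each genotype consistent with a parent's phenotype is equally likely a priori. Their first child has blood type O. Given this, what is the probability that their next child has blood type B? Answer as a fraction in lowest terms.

Possible genotypes: Jamal ∈ {I^B I^B, I^B i}; Rina ∈ {I^A I^A, I^A i}.
Weight each parental genotype pair by prior × P(type-O child):
  I^B i × I^A i: posterior weight 1; P(next child type B) = 1/4.
Weighted sum = 1/4.

1/4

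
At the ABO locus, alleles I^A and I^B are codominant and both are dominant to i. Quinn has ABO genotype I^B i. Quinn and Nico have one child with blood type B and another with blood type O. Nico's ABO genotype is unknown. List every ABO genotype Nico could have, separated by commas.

For each candidate genotype of Nico, check whether crossing it with I^B i can produce every observed child phenotype.
  I^A I^A → possible child types {A, AB} ✗
  I^A I^B → possible child types {A, B, AB} ✗
  I^A i → possible child types {O, A, B, AB} ✓
  I^B I^B → possible child types {B} ✗
  I^B i → possible child types {O, B} ✓
  i i → possible child types {O, B} ✓

I^A i, I^B i, i i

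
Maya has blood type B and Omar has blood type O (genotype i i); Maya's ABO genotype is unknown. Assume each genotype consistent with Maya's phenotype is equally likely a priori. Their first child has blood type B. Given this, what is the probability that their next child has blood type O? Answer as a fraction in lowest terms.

Possible genotypes: Maya ∈ {I^B I^B, I^B i}; Omar ∈ {i i}.
Weight each parental genotype pair by prior × P(type-B child):
  I^B I^B × i i: posterior weight 2/3; P(next child type O) = 0.
  I^B i × i i: posterior weight 1/3; P(next child type O) = 1/2.
Weighted sum = 1/6.

1/6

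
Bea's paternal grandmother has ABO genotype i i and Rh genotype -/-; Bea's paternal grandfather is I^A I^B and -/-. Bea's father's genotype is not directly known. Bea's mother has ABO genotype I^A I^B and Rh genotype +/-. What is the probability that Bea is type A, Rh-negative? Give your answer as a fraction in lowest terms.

3/16

Bea's father's ABO genotype from i i × I^A I^B: 1/2 I^A i, 1/2 I^B i.
Crossing each possibility with the mother I^A I^B and summing P(type A): 1/2·1/2 + 1/2·1/4 = 3/8.
Similarly for Rh via the father's Rh distribution: P(Rh-) = 1/2.
Independent loci: 3/8 × 1/2 = 3/16.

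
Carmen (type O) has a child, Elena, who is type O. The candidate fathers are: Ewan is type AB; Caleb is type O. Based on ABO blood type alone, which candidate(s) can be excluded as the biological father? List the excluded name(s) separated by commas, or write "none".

Ewan

A candidate is excluded only if no genotype consistent with his phenotype could produce a type O child with a type O mother.
Ewan (type AB): no genotype consistent with that phenotype can produce a type-O child with a type-O mother.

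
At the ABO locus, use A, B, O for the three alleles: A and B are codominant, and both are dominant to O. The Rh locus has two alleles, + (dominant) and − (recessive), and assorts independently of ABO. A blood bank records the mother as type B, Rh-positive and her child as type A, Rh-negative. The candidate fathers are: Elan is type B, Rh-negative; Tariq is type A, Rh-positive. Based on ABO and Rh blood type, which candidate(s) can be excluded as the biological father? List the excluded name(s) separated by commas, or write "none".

A candidate is excluded only if no genotype consistent with his phenotype could produce a type A, Rh-negative child with a type B, Rh-positive mother.
Elan (type B, Rh-): no genotype consistent with that phenotype can produce a type-A Rh- child with a type-B mother.

Elan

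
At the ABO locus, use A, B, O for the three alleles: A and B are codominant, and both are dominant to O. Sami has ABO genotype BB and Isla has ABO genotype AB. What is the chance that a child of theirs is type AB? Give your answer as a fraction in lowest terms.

ABO cross BB × AB → offspring phenotypes: 1/2 B, 1/2 AB.
So P(type AB) = 1/2.

1/2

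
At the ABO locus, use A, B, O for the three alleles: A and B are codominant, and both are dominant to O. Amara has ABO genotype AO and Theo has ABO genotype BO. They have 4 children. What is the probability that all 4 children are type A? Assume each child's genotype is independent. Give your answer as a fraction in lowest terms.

ABO cross AO × BO → 1/4 O, 1/4 A, 1/4 B, 1/4 AB.
So P(type A) = 1/4 per child.
All 4 independent: (1/4)^4 = 1/256.

1/256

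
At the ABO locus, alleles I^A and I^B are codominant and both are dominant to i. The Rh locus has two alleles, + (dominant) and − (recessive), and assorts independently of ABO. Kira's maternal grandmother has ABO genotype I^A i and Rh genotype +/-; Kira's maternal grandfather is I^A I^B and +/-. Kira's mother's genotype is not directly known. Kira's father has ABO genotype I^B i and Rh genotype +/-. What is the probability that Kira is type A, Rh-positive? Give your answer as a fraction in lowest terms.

3/16

Kira's mother's ABO genotype from I^A i × I^A I^B: 1/4 I^A I^A, 1/4 I^A I^B, 1/4 I^A i, 1/4 I^B i.
Crossing each possibility with the father I^B i and summing P(type A): 1/4·1/2 + 1/4·1/4 + 1/4·1/4 + 1/4·0 = 1/4.
Similarly for Rh via the mother's Rh distribution: P(Rh+) = 3/4.
Independent loci: 1/4 × 3/4 = 3/16.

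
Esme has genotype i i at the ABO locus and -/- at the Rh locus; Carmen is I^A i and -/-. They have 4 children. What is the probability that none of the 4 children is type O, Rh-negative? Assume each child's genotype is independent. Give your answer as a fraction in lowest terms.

1/16

ABO cross i i × I^A i → 1/2 O, 1/2 A.
Rh cross -/- × -/- → 1 Rh-; so P(type O, Rh-negative) = 1/2 × 1 = 1/2 per child.
P(not type O, Rh-negative) = 1/2 for one child; (1/2)^4 = 1/16.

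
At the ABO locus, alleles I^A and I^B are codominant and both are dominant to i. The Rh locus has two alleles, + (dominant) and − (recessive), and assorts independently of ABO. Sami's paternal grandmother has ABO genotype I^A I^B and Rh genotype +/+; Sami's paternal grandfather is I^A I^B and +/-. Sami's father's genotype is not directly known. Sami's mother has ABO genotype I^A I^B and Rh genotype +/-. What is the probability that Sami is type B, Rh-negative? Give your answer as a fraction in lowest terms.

1/32

Sami's father's ABO genotype from I^A I^B × I^A I^B: 1/4 I^A I^A, 1/2 I^A I^B, 1/4 I^B I^B.
Crossing each possibility with the mother I^A I^B and summing P(type B): 1/4·0 + 1/2·1/4 + 1/4·1/2 = 1/4.
Similarly for Rh via the father's Rh distribution: P(Rh-) = 1/8.
Independent loci: 1/4 × 1/8 = 1/32.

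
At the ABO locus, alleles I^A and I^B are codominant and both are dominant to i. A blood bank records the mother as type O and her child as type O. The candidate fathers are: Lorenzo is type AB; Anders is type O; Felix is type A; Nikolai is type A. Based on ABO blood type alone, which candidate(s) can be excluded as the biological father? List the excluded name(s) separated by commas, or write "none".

Lorenzo

A candidate is excluded only if no genotype consistent with his phenotype could produce a type O child with a type O mother.
Lorenzo (type AB): no genotype consistent with that phenotype can produce a type-O child with a type-O mother.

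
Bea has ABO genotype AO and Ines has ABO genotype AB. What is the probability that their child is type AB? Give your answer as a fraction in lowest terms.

ABO cross AO × AB → offspring phenotypes: 1/2 A, 1/4 B, 1/4 AB.
So P(type AB) = 1/4.

1/4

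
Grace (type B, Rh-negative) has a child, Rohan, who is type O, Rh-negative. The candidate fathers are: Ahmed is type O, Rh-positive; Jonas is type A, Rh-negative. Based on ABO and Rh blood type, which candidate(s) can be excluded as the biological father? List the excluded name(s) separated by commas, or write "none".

none

A candidate is excluded only if no genotype consistent with his phenotype could produce a type O, Rh-negative child with a type B, Rh-negative mother.
Every candidate has at least one consistent genotype combination, so none can be excluded.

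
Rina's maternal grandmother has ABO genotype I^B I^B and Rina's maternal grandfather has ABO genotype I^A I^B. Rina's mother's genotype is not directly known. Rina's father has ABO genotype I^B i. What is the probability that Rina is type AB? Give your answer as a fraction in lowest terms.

Rina's mother's ABO genotype from I^B I^B × I^A I^B: 1/2 I^A I^B, 1/2 I^B I^B.
Crossing each possibility with the father I^B i and summing P(type AB): 1/2·1/4 + 1/2·0 = 1/8.

1/8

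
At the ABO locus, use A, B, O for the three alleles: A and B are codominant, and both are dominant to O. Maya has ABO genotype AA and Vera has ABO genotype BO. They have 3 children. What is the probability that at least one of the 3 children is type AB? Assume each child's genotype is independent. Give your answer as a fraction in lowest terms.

ABO cross AA × BO → 1/2 A, 1/2 AB.
So P(type AB) = 1/2 per child.
P(none) = (1/2)^3 = 1/8; P(at least one) = 1 − 1/8 = 7/8.

7/8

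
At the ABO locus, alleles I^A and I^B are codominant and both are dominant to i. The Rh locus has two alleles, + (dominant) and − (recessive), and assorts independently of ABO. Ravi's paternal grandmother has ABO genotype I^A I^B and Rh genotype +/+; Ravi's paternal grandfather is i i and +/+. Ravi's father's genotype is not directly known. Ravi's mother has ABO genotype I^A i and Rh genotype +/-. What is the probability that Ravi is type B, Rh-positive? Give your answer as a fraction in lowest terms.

1/8

Ravi's father's ABO genotype from I^A I^B × i i: 1/2 I^A i, 1/2 I^B i.
Crossing each possibility with the mother I^A i and summing P(type B): 1/2·0 + 1/2·1/4 = 1/8.
Similarly for Rh via the father's Rh distribution: P(Rh+) = 1.
Independent loci: 1/8 × 1 = 1/8.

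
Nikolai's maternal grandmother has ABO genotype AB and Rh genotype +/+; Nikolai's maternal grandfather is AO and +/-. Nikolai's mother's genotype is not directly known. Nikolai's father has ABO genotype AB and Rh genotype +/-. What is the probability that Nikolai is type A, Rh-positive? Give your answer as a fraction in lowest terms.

Nikolai's mother's ABO genotype from AB × AO: 1/4 AA, 1/4 AB, 1/4 AO, 1/4 BO.
Crossing each possibility with the father AB and summing P(type A): 1/4·1/2 + 1/4·1/4 + 1/4·1/2 + 1/4·1/4 = 3/8.
Similarly for Rh via the mother's Rh distribution: P(Rh+) = 7/8.
Independent loci: 3/8 × 7/8 = 21/64.

21/64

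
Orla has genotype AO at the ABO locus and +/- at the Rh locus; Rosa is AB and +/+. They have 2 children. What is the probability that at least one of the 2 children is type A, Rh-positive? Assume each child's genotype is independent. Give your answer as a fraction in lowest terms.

ABO cross AO × AB → 1/2 A, 1/4 B, 1/4 AB.
Rh cross +/- × +/+ → 1 Rh+; so P(type A, Rh-positive) = 1/2 × 1 = 1/2 per child.
P(none) = (1/2)^2 = 1/4; P(at least one) = 1 − 1/4 = 3/4.

3/4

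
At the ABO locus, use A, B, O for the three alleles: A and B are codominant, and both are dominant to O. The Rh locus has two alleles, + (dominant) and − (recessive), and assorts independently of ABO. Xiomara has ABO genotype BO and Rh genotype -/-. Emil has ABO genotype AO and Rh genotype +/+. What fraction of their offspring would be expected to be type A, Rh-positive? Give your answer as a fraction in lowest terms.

ABO cross BO × AO → offspring phenotypes: 1/4 O, 1/4 A, 1/4 B, 1/4 AB.
Rh cross -/- × +/+ → 1 Rh+.
Independent loci: P(type A, Rh-positive) = 1/4 × 1 = 1/4.

1/4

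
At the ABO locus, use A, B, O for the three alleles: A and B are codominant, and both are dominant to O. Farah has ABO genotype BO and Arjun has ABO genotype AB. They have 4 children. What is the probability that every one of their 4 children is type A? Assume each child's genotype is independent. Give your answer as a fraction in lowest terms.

ABO cross BO × AB → 1/4 A, 1/2 B, 1/4 AB.
So P(type A) = 1/4 per child.
All 4 independent: (1/4)^4 = 1/256.

1/256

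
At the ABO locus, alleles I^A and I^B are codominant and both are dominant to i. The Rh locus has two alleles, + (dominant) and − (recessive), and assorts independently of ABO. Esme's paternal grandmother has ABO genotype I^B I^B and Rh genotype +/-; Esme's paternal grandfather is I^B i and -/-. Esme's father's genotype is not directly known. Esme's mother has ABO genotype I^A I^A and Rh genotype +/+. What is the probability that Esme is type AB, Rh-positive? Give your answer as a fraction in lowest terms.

Esme's father's ABO genotype from I^B I^B × I^B i: 1/2 I^B I^B, 1/2 I^B i.
Crossing each possibility with the mother I^A I^A and summing P(type AB): 1/2·1 + 1/2·1/2 = 3/4.
Similarly for Rh via the father's Rh distribution: P(Rh+) = 1.
Independent loci: 3/4 × 1 = 3/4.

3/4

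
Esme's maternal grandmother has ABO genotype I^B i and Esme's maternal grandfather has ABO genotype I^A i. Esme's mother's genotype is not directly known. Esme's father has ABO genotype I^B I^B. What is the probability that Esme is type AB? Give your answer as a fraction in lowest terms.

1/4

Esme's mother's ABO genotype from I^B i × I^A i: 1/4 I^A I^B, 1/4 I^A i, 1/4 I^B i, 1/4 i i.
Crossing each possibility with the father I^B I^B and summing P(type AB): 1/4·1/2 + 1/4·1/2 + 1/4·0 + 1/4·0 = 1/4.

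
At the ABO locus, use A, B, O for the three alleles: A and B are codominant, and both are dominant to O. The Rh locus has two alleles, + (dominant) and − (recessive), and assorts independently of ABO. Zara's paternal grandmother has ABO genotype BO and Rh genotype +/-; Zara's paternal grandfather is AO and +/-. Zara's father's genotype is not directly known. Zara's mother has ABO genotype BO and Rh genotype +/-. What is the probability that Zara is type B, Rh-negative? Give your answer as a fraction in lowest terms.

1/8

Zara's father's ABO genotype from BO × AO: 1/4 AB, 1/4 AO, 1/4 BO, 1/4 OO.
Crossing each possibility with the mother BO and summing P(type B): 1/4·1/2 + 1/4·1/4 + 1/4·3/4 + 1/4·1/2 = 1/2.
Similarly for Rh via the father's Rh distribution: P(Rh-) = 1/4.
Independent loci: 1/2 × 1/4 = 1/8.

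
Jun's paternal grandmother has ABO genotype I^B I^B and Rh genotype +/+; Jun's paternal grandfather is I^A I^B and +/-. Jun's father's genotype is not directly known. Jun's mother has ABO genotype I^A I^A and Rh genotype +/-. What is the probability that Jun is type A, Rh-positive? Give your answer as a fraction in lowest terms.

Jun's father's ABO genotype from I^B I^B × I^A I^B: 1/2 I^A I^B, 1/2 I^B I^B.
Crossing each possibility with the mother I^A I^A and summing P(type A): 1/2·1/2 + 1/2·0 = 1/4.
Similarly for Rh via the father's Rh distribution: P(Rh+) = 7/8.
Independent loci: 1/4 × 7/8 = 7/32.

7/32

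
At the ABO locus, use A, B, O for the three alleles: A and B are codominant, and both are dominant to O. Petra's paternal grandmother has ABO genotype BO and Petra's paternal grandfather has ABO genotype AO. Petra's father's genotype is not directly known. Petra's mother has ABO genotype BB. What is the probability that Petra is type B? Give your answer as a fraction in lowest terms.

3/4

Petra's father's ABO genotype from BO × AO: 1/4 AB, 1/4 AO, 1/4 BO, 1/4 OO.
Crossing each possibility with the mother BB and summing P(type B): 1/4·1/2 + 1/4·1/2 + 1/4·1 + 1/4·1 = 3/4.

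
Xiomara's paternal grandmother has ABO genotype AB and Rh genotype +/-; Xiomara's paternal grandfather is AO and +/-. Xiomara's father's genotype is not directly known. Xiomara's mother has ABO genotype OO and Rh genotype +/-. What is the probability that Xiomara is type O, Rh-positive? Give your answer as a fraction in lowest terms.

3/16

Xiomara's father's ABO genotype from AB × AO: 1/4 AA, 1/4 AB, 1/4 AO, 1/4 BO.
Crossing each possibility with the mother OO and summing P(type O): 1/4·0 + 1/4·0 + 1/4·1/2 + 1/4·1/2 = 1/4.
Similarly for Rh via the father's Rh distribution: P(Rh+) = 3/4.
Independent loci: 1/4 × 3/4 = 3/16.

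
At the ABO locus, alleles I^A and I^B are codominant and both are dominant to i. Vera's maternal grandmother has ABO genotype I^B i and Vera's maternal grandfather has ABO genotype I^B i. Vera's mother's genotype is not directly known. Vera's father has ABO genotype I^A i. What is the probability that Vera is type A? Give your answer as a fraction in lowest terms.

1/4

Vera's mother's ABO genotype from I^B i × I^B i: 1/4 I^B I^B, 1/2 I^B i, 1/4 i i.
Crossing each possibility with the father I^A i and summing P(type A): 1/4·0 + 1/2·1/4 + 1/4·1/2 = 1/4.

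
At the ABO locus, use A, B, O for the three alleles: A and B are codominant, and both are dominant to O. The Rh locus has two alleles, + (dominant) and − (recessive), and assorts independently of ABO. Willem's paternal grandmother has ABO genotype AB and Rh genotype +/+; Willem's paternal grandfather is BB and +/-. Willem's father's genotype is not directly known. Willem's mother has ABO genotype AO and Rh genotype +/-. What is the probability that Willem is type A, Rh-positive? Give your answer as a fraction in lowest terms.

Willem's father's ABO genotype from AB × BB: 1/2 AB, 1/2 BB.
Crossing each possibility with the mother AO and summing P(type A): 1/2·1/2 + 1/2·0 = 1/4.
Similarly for Rh via the father's Rh distribution: P(Rh+) = 7/8.
Independent loci: 1/4 × 7/8 = 7/32.

7/32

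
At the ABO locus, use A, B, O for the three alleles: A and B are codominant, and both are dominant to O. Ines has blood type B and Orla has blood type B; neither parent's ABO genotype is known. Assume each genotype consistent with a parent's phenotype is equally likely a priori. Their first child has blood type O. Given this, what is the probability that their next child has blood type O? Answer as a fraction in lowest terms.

Possible genotypes: Ines ∈ {BB, BO}; Orla ∈ {BB, BO}.
Weight each parental genotype pair by prior × P(type-O child):
  BO × BO: posterior weight 1; P(next child type O) = 1/4.
Weighted sum = 1/4.

1/4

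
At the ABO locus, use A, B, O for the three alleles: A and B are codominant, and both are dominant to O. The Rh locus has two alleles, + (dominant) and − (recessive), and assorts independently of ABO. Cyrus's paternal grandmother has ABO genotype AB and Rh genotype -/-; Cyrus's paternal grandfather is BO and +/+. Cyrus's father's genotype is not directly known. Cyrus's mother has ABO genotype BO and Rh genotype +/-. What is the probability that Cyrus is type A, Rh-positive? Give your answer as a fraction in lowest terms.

Cyrus's father's ABO genotype from AB × BO: 1/4 AB, 1/4 AO, 1/4 BB, 1/4 BO.
Crossing each possibility with the mother BO and summing P(type A): 1/4·1/4 + 1/4·1/4 + 1/4·0 + 1/4·0 = 1/8.
Similarly for Rh via the father's Rh distribution: P(Rh+) = 3/4.
Independent loci: 1/8 × 3/4 = 3/32.

3/32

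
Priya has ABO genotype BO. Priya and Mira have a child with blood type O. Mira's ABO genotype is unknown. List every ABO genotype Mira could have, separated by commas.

For each candidate genotype of Mira, check whether crossing it with BO can produce every observed child phenotype.
  AA → possible child types {A, AB} ✗
  AB → possible child types {A, B, AB} ✗
  AO → possible child types {O, A, B, AB} ✓
  BB → possible child types {B} ✗
  BO → possible child types {O, B} ✓
  OO → possible child types {O, B} ✓

AO, BO, OO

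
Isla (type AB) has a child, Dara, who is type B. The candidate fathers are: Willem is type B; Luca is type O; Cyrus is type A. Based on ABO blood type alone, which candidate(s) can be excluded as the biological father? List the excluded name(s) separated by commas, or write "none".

A candidate is excluded only if no genotype consistent with his phenotype could produce a type B child with a type AB mother.
Every candidate has at least one consistent genotype combination, so none can be excluded.

none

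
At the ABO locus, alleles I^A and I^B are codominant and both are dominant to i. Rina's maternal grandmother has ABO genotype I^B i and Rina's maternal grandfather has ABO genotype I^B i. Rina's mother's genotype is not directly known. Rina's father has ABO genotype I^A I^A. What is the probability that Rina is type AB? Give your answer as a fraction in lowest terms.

1/2

Rina's mother's ABO genotype from I^B i × I^B i: 1/4 I^B I^B, 1/2 I^B i, 1/4 i i.
Crossing each possibility with the father I^A I^A and summing P(type AB): 1/4·1 + 1/2·1/2 + 1/4·0 = 1/2.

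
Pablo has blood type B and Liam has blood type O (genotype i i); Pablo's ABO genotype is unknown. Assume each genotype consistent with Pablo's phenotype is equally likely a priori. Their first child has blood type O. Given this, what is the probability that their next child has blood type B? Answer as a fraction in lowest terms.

1/2

Possible genotypes: Pablo ∈ {I^B I^B, I^B i}; Liam ∈ {i i}.
Weight each parental genotype pair by prior × P(type-O child):
  I^B i × i i: posterior weight 1; P(next child type B) = 1/2.
Weighted sum = 1/2.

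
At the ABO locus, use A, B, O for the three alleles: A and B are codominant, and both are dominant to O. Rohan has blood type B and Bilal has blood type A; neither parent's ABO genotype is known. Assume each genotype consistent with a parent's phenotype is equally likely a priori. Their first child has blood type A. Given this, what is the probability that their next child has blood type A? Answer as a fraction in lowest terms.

5/12

Possible genotypes: Rohan ∈ {BB, BO}; Bilal ∈ {AA, AO}.
Weight each parental genotype pair by prior × P(type-A child):
  BO × AA: posterior weight 2/3; P(next child type A) = 1/2.
  BO × AO: posterior weight 1/3; P(next child type A) = 1/4.
Weighted sum = 5/12.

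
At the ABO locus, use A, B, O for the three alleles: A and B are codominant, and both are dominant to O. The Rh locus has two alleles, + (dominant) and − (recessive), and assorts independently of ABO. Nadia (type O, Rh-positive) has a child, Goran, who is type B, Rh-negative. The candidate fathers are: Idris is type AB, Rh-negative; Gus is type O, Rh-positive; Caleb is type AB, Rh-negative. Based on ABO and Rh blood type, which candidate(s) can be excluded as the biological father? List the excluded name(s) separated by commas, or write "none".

Gus

A candidate is excluded only if no genotype consistent with his phenotype could produce a type B, Rh-negative child with a type O, Rh-positive mother.
Gus (type O, Rh+): no genotype consistent with that phenotype can produce a type-B Rh- child with a type-O mother.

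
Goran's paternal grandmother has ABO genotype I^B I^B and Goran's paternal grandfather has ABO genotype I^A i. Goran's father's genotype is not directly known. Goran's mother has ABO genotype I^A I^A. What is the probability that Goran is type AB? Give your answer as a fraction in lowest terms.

Goran's father's ABO genotype from I^B I^B × I^A i: 1/2 I^A I^B, 1/2 I^B i.
Crossing each possibility with the mother I^A I^A and summing P(type AB): 1/2·1/2 + 1/2·1/2 = 1/2.

1/2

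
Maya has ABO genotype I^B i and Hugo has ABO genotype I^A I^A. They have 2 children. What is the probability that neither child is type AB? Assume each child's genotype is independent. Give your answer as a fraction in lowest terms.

ABO cross I^B i × I^A I^A → 1/2 A, 1/2 AB.
So P(type AB) = 1/2 per child.
P(not type AB) = 1/2 for one child; (1/2)^2 = 1/4.

1/4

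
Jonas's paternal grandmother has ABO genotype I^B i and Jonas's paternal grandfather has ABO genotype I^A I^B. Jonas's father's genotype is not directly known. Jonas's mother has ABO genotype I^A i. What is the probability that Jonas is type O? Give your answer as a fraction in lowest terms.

1/8

Jonas's father's ABO genotype from I^B i × I^A I^B: 1/4 I^A I^B, 1/4 I^A i, 1/4 I^B I^B, 1/4 I^B i.
Crossing each possibility with the mother I^A i and summing P(type O): 1/4·0 + 1/4·1/4 + 1/4·0 + 1/4·1/4 = 1/8.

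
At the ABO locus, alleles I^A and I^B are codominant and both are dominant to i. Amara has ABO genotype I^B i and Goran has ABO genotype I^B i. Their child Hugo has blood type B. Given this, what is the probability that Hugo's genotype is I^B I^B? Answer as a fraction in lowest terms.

1/3

Cross I^B i × I^B i → 1/4 I^B I^B, 1/2 I^B i, 1/4 i i.
Type-B genotypes among offspring: I^B I^B (1/4), I^B i (1/2); total 3/4.
P(I^B I^B | type B) = (1/4) / (3/4) = 1/3.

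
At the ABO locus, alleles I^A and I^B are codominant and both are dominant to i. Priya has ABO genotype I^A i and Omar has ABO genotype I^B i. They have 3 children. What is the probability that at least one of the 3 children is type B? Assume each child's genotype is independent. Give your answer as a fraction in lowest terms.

37/64

ABO cross I^A i × I^B i → 1/4 O, 1/4 A, 1/4 B, 1/4 AB.
So P(type B) = 1/4 per child.
P(none) = (3/4)^3 = 27/64; P(at least one) = 1 − 27/64 = 37/64.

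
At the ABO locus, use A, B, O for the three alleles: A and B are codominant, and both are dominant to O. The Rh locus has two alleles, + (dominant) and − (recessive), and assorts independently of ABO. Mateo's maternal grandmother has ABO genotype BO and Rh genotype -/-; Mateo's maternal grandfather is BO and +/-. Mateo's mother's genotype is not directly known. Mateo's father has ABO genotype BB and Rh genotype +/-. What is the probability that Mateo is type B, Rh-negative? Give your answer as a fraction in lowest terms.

Mateo's mother's ABO genotype from BO × BO: 1/4 BB, 1/2 BO, 1/4 OO.
Crossing each possibility with the father BB and summing P(type B): 1/4·1 + 1/2·1 + 1/4·1 = 1.
Similarly for Rh via the mother's Rh distribution: P(Rh-) = 3/8.
Independent loci: 1 × 3/8 = 3/8.

3/8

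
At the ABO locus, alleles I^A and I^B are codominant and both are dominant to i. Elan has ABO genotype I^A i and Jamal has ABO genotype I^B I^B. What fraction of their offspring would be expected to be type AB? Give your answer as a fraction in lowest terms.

1/2

ABO cross I^A i × I^B I^B → offspring phenotypes: 1/2 B, 1/2 AB.
So P(type AB) = 1/2.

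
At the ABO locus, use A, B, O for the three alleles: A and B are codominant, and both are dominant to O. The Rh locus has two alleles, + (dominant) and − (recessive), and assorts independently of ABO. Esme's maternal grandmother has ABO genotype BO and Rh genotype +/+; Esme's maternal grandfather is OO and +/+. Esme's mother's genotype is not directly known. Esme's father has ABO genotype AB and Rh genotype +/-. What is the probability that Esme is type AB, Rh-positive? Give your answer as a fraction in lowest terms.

Esme's mother's ABO genotype from BO × OO: 1/2 BO, 1/2 OO.
Crossing each possibility with the father AB and summing P(type AB): 1/2·1/4 + 1/2·0 = 1/8.
Similarly for Rh via the mother's Rh distribution: P(Rh+) = 1.
Independent loci: 1/8 × 1 = 1/8.

1/8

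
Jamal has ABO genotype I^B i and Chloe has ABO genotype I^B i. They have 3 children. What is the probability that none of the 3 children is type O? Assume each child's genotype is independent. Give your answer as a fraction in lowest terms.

27/64

ABO cross I^B i × I^B i → 1/4 O, 3/4 B.
So P(type O) = 1/4 per child.
P(not type O) = 3/4 for one child; (3/4)^3 = 27/64.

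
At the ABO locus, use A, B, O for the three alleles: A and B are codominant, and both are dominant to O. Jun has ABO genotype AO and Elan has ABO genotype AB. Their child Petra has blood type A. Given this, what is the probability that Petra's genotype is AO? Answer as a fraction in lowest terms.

Cross AO × AB → 1/4 AA, 1/4 AB, 1/4 AO, 1/4 BO.
Type-A genotypes among offspring: AA (1/4), AO (1/4); total 1/2.
P(AO | type A) = (1/4) / (1/2) = 1/2.

1/2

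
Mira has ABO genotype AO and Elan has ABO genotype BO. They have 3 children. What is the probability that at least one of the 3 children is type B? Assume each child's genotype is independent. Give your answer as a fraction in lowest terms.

ABO cross AO × BO → 1/4 O, 1/4 A, 1/4 B, 1/4 AB.
So P(type B) = 1/4 per child.
P(none) = (3/4)^3 = 27/64; P(at least one) = 1 − 27/64 = 37/64.

37/64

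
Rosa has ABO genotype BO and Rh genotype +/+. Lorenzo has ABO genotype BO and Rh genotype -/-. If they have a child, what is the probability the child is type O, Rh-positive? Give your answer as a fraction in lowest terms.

ABO cross BO × BO → offspring phenotypes: 1/4 O, 3/4 B.
Rh cross +/+ × -/- → 1 Rh+.
Independent loci: P(type O, Rh-positive) = 1/4 × 1 = 1/4.

1/4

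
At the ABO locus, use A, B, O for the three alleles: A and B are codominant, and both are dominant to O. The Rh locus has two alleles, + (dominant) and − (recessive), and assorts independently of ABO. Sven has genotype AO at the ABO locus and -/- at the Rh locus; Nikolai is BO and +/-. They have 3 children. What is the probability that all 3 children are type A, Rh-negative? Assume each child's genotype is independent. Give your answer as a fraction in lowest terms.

1/512

ABO cross AO × BO → 1/4 O, 1/4 A, 1/4 B, 1/4 AB.
Rh cross -/- × +/- → 1/2 Rh+, 1/2 Rh-; so P(type A, Rh-negative) = 1/4 × 1/2 = 1/8 per child.
All 3 independent: (1/8)^3 = 1/512.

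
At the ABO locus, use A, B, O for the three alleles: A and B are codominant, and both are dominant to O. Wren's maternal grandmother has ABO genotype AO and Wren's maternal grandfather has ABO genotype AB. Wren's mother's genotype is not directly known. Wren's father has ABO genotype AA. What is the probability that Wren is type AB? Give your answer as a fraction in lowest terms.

1/4

Wren's mother's ABO genotype from AO × AB: 1/4 AA, 1/4 AB, 1/4 AO, 1/4 BO.
Crossing each possibility with the father AA and summing P(type AB): 1/4·0 + 1/4·1/2 + 1/4·0 + 1/4·1/2 = 1/4.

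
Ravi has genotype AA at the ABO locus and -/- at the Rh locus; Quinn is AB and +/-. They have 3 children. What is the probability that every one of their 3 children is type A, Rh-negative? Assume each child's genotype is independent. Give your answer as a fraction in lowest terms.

1/64

ABO cross AA × AB → 1/2 A, 1/2 AB.
Rh cross -/- × +/- → 1/2 Rh+, 1/2 Rh-; so P(type A, Rh-negative) = 1/2 × 1/2 = 1/4 per child.
All 3 independent: (1/4)^3 = 1/64.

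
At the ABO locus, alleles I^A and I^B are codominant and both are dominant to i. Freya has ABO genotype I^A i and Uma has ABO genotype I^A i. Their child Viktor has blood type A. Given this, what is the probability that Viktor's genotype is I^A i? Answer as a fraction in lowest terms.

Cross I^A i × I^A i → 1/4 I^A I^A, 1/2 I^A i, 1/4 i i.
Type-A genotypes among offspring: I^A I^A (1/4), I^A i (1/2); total 3/4.
P(I^A i | type A) = (1/2) / (3/4) = 2/3.

2/3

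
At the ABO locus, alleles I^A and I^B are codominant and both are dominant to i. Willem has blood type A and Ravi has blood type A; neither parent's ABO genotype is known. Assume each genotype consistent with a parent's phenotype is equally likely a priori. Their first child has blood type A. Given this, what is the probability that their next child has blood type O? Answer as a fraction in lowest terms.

1/20

Possible genotypes: Willem ∈ {I^A I^A, I^A i}; Ravi ∈ {I^A I^A, I^A i}.
Weight each parental genotype pair by prior × P(type-A child):
  I^A I^A × I^A I^A: posterior weight 4/15; P(next child type O) = 0.
  I^A I^A × I^A i: posterior weight 4/15; P(next child type O) = 0.
  I^A i × I^A I^A: posterior weight 4/15; P(next child type O) = 0.
  I^A i × I^A i: posterior weight 1/5; P(next child type O) = 1/4.
Weighted sum = 1/20.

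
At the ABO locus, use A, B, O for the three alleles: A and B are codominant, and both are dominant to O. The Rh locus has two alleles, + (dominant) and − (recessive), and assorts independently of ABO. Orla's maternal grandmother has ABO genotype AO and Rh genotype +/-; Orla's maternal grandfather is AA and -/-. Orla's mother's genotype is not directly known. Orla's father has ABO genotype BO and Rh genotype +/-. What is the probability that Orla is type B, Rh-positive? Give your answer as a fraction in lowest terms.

5/64

Orla's mother's ABO genotype from AO × AA: 1/2 AA, 1/2 AO.
Crossing each possibility with the father BO and summing P(type B): 1/2·0 + 1/2·1/4 = 1/8.
Similarly for Rh via the mother's Rh distribution: P(Rh+) = 5/8.
Independent loci: 1/8 × 5/8 = 5/64.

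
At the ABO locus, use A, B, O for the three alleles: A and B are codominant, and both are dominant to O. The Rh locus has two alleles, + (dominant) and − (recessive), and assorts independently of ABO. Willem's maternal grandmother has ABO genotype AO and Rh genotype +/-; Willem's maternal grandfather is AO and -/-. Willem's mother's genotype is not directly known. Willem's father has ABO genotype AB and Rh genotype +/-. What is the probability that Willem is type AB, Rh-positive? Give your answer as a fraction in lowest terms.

Willem's mother's ABO genotype from AO × AO: 1/4 AA, 1/2 AO, 1/4 OO.
Crossing each possibility with the father AB and summing P(type AB): 1/4·1/2 + 1/2·1/4 + 1/4·0 = 1/4.
Similarly for Rh via the mother's Rh distribution: P(Rh+) = 5/8.
Independent loci: 1/4 × 5/8 = 5/32.

5/32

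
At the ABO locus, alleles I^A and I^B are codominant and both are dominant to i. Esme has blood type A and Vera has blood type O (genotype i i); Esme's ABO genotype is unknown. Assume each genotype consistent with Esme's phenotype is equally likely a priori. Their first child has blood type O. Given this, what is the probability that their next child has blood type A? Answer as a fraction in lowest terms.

Possible genotypes: Esme ∈ {I^A I^A, I^A i}; Vera ∈ {i i}.
Weight each parental genotype pair by prior × P(type-O child):
  I^A i × i i: posterior weight 1; P(next child type A) = 1/2.
Weighted sum = 1/2.

1/2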